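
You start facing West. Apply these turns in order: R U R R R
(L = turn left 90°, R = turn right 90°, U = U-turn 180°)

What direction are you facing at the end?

Start: West
  R (right (90° clockwise)) -> North
  U (U-turn (180°)) -> South
  R (right (90° clockwise)) -> West
  R (right (90° clockwise)) -> North
  R (right (90° clockwise)) -> East
Final: East

Answer: Final heading: East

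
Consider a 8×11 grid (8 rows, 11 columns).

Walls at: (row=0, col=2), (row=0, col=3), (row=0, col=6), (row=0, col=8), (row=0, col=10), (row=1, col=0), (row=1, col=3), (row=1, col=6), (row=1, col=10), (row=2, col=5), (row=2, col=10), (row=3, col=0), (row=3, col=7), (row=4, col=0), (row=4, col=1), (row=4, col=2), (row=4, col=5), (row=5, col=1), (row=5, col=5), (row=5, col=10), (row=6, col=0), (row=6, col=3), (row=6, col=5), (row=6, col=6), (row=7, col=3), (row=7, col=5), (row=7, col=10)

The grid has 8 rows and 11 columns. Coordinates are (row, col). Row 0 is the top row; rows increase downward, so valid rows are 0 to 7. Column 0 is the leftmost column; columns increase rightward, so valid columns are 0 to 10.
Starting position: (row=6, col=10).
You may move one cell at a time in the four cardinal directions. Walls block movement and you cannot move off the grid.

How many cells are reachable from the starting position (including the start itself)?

Answer: Reachable cells: 60

Derivation:
BFS flood-fill from (row=6, col=10):
  Distance 0: (row=6, col=10)
  Distance 1: (row=6, col=9)
  Distance 2: (row=5, col=9), (row=6, col=8), (row=7, col=9)
  Distance 3: (row=4, col=9), (row=5, col=8), (row=6, col=7), (row=7, col=8)
  Distance 4: (row=3, col=9), (row=4, col=8), (row=4, col=10), (row=5, col=7), (row=7, col=7)
  Distance 5: (row=2, col=9), (row=3, col=8), (row=3, col=10), (row=4, col=7), (row=5, col=6), (row=7, col=6)
  Distance 6: (row=1, col=9), (row=2, col=8), (row=4, col=6)
  Distance 7: (row=0, col=9), (row=1, col=8), (row=2, col=7), (row=3, col=6)
  Distance 8: (row=1, col=7), (row=2, col=6), (row=3, col=5)
  Distance 9: (row=0, col=7), (row=3, col=4)
  Distance 10: (row=2, col=4), (row=3, col=3), (row=4, col=4)
  Distance 11: (row=1, col=4), (row=2, col=3), (row=3, col=2), (row=4, col=3), (row=5, col=4)
  Distance 12: (row=0, col=4), (row=1, col=5), (row=2, col=2), (row=3, col=1), (row=5, col=3), (row=6, col=4)
  Distance 13: (row=0, col=5), (row=1, col=2), (row=2, col=1), (row=5, col=2), (row=7, col=4)
  Distance 14: (row=1, col=1), (row=2, col=0), (row=6, col=2)
  Distance 15: (row=0, col=1), (row=6, col=1), (row=7, col=2)
  Distance 16: (row=0, col=0), (row=7, col=1)
  Distance 17: (row=7, col=0)
Total reachable: 60 (grid has 61 open cells total)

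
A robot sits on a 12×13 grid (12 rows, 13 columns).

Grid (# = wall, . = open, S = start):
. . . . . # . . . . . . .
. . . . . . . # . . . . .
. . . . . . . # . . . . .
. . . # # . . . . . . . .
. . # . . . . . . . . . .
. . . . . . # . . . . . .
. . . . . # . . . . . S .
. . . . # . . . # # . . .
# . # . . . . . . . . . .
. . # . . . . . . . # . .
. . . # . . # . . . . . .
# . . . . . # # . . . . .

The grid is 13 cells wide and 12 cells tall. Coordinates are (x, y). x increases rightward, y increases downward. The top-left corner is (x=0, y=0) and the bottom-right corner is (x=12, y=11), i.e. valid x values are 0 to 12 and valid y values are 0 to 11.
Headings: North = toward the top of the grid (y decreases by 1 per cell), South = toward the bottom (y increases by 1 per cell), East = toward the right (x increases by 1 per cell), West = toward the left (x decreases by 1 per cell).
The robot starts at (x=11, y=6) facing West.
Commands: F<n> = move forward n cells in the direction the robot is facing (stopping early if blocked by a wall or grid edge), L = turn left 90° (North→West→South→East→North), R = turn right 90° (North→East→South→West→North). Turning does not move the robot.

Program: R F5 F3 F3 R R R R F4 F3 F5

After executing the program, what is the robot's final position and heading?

Answer: Final position: (x=11, y=0), facing North

Derivation:
Start: (x=11, y=6), facing West
  R: turn right, now facing North
  F5: move forward 5, now at (x=11, y=1)
  F3: move forward 1/3 (blocked), now at (x=11, y=0)
  F3: move forward 0/3 (blocked), now at (x=11, y=0)
  R: turn right, now facing East
  R: turn right, now facing South
  R: turn right, now facing West
  R: turn right, now facing North
  F4: move forward 0/4 (blocked), now at (x=11, y=0)
  F3: move forward 0/3 (blocked), now at (x=11, y=0)
  F5: move forward 0/5 (blocked), now at (x=11, y=0)
Final: (x=11, y=0), facing North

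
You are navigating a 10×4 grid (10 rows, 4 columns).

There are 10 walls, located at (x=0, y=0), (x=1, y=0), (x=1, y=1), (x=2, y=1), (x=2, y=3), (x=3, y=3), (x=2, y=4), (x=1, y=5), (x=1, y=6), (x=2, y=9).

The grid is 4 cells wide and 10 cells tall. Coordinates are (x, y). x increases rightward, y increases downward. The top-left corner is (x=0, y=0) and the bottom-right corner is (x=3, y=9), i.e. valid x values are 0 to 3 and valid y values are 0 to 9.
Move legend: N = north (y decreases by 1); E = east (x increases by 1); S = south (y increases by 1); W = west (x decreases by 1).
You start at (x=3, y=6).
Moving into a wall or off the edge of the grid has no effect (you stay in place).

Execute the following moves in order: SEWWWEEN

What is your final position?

Start: (x=3, y=6)
  S (south): (x=3, y=6) -> (x=3, y=7)
  E (east): blocked, stay at (x=3, y=7)
  W (west): (x=3, y=7) -> (x=2, y=7)
  W (west): (x=2, y=7) -> (x=1, y=7)
  W (west): (x=1, y=7) -> (x=0, y=7)
  E (east): (x=0, y=7) -> (x=1, y=7)
  E (east): (x=1, y=7) -> (x=2, y=7)
  N (north): (x=2, y=7) -> (x=2, y=6)
Final: (x=2, y=6)

Answer: Final position: (x=2, y=6)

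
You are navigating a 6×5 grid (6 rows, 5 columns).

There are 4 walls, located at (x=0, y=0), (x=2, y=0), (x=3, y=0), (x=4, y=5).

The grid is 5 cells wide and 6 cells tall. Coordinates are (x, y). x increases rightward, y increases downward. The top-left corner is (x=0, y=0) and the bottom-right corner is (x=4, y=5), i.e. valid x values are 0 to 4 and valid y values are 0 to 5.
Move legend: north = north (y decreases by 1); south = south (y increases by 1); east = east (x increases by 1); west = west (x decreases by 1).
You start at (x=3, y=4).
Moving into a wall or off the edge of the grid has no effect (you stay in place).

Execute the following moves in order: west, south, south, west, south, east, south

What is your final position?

Start: (x=3, y=4)
  west (west): (x=3, y=4) -> (x=2, y=4)
  south (south): (x=2, y=4) -> (x=2, y=5)
  south (south): blocked, stay at (x=2, y=5)
  west (west): (x=2, y=5) -> (x=1, y=5)
  south (south): blocked, stay at (x=1, y=5)
  east (east): (x=1, y=5) -> (x=2, y=5)
  south (south): blocked, stay at (x=2, y=5)
Final: (x=2, y=5)

Answer: Final position: (x=2, y=5)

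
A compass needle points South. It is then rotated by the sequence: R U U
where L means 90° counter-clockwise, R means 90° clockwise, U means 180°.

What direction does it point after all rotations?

Answer: Final heading: West

Derivation:
Start: South
  R (right (90° clockwise)) -> West
  U (U-turn (180°)) -> East
  U (U-turn (180°)) -> West
Final: West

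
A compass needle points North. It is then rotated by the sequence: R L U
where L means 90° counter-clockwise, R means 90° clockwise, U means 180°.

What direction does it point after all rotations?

Start: North
  R (right (90° clockwise)) -> East
  L (left (90° counter-clockwise)) -> North
  U (U-turn (180°)) -> South
Final: South

Answer: Final heading: South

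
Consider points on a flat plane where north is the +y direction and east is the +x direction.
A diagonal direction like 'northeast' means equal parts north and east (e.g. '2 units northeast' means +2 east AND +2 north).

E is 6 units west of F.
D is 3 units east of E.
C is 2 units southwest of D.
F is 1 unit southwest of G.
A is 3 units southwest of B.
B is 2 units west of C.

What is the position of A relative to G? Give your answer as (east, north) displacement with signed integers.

Answer: A is at (east=-11, north=-6) relative to G.

Derivation:
Place G at the origin (east=0, north=0).
  F is 1 unit southwest of G: delta (east=-1, north=-1); F at (east=-1, north=-1).
  E is 6 units west of F: delta (east=-6, north=+0); E at (east=-7, north=-1).
  D is 3 units east of E: delta (east=+3, north=+0); D at (east=-4, north=-1).
  C is 2 units southwest of D: delta (east=-2, north=-2); C at (east=-6, north=-3).
  B is 2 units west of C: delta (east=-2, north=+0); B at (east=-8, north=-3).
  A is 3 units southwest of B: delta (east=-3, north=-3); A at (east=-11, north=-6).
Therefore A relative to G: (east=-11, north=-6).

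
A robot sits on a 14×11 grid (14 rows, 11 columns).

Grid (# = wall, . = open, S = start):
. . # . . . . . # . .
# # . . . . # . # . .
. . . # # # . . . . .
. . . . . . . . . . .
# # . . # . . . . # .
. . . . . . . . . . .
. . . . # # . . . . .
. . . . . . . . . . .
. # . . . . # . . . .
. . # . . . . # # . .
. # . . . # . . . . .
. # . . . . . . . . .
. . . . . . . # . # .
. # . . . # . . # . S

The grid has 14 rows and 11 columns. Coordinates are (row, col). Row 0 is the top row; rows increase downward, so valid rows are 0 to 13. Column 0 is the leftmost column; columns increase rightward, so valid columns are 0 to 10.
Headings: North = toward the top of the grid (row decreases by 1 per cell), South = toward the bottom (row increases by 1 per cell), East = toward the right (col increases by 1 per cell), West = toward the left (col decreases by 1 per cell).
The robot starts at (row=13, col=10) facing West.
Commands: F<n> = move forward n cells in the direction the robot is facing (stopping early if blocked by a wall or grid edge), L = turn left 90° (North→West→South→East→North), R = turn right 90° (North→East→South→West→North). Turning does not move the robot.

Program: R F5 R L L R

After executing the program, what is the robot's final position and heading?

Answer: Final position: (row=8, col=10), facing North

Derivation:
Start: (row=13, col=10), facing West
  R: turn right, now facing North
  F5: move forward 5, now at (row=8, col=10)
  R: turn right, now facing East
  L: turn left, now facing North
  L: turn left, now facing West
  R: turn right, now facing North
Final: (row=8, col=10), facing North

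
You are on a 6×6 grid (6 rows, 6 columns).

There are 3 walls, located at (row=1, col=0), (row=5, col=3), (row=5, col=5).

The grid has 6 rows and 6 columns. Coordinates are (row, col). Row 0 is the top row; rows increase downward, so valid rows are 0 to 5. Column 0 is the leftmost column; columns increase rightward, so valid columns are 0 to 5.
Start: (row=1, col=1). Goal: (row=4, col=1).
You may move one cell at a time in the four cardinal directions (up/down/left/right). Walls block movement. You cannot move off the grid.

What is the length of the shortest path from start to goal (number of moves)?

BFS from (row=1, col=1) until reaching (row=4, col=1):
  Distance 0: (row=1, col=1)
  Distance 1: (row=0, col=1), (row=1, col=2), (row=2, col=1)
  Distance 2: (row=0, col=0), (row=0, col=2), (row=1, col=3), (row=2, col=0), (row=2, col=2), (row=3, col=1)
  Distance 3: (row=0, col=3), (row=1, col=4), (row=2, col=3), (row=3, col=0), (row=3, col=2), (row=4, col=1)  <- goal reached here
One shortest path (3 moves): (row=1, col=1) -> (row=2, col=1) -> (row=3, col=1) -> (row=4, col=1)

Answer: Shortest path length: 3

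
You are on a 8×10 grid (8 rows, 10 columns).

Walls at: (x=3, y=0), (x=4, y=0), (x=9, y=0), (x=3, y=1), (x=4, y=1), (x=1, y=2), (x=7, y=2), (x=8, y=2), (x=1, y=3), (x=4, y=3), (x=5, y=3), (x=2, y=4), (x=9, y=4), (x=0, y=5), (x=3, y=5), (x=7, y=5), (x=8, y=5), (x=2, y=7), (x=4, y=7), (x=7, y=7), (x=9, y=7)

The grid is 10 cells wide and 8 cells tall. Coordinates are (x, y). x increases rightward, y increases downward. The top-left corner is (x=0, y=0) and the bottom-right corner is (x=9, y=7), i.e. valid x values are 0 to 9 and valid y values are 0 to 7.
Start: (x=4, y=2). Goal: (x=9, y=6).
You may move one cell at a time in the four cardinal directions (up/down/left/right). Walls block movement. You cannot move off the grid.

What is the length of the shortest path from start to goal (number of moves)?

Answer: Shortest path length: 9

Derivation:
BFS from (x=4, y=2) until reaching (x=9, y=6):
  Distance 0: (x=4, y=2)
  Distance 1: (x=3, y=2), (x=5, y=2)
  Distance 2: (x=5, y=1), (x=2, y=2), (x=6, y=2), (x=3, y=3)
  Distance 3: (x=5, y=0), (x=2, y=1), (x=6, y=1), (x=2, y=3), (x=6, y=3), (x=3, y=4)
  Distance 4: (x=2, y=0), (x=6, y=0), (x=1, y=1), (x=7, y=1), (x=7, y=3), (x=4, y=4), (x=6, y=4)
  Distance 5: (x=1, y=0), (x=7, y=0), (x=0, y=1), (x=8, y=1), (x=8, y=3), (x=5, y=4), (x=7, y=4), (x=4, y=5), (x=6, y=5)
  Distance 6: (x=0, y=0), (x=8, y=0), (x=9, y=1), (x=0, y=2), (x=9, y=3), (x=8, y=4), (x=5, y=5), (x=4, y=6), (x=6, y=6)
  Distance 7: (x=9, y=2), (x=0, y=3), (x=3, y=6), (x=5, y=6), (x=7, y=6), (x=6, y=7)
  Distance 8: (x=0, y=4), (x=2, y=6), (x=8, y=6), (x=3, y=7), (x=5, y=7)
  Distance 9: (x=1, y=4), (x=2, y=5), (x=1, y=6), (x=9, y=6), (x=8, y=7)  <- goal reached here
One shortest path (9 moves): (x=4, y=2) -> (x=5, y=2) -> (x=6, y=2) -> (x=6, y=3) -> (x=6, y=4) -> (x=6, y=5) -> (x=6, y=6) -> (x=7, y=6) -> (x=8, y=6) -> (x=9, y=6)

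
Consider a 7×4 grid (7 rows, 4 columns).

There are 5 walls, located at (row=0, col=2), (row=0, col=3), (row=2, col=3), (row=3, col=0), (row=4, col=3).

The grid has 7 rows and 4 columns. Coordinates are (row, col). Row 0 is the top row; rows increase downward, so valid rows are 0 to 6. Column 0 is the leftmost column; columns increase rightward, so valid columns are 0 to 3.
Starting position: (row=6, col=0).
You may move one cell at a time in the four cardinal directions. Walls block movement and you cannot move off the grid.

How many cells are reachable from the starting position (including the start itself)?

Answer: Reachable cells: 23

Derivation:
BFS flood-fill from (row=6, col=0):
  Distance 0: (row=6, col=0)
  Distance 1: (row=5, col=0), (row=6, col=1)
  Distance 2: (row=4, col=0), (row=5, col=1), (row=6, col=2)
  Distance 3: (row=4, col=1), (row=5, col=2), (row=6, col=3)
  Distance 4: (row=3, col=1), (row=4, col=2), (row=5, col=3)
  Distance 5: (row=2, col=1), (row=3, col=2)
  Distance 6: (row=1, col=1), (row=2, col=0), (row=2, col=2), (row=3, col=3)
  Distance 7: (row=0, col=1), (row=1, col=0), (row=1, col=2)
  Distance 8: (row=0, col=0), (row=1, col=3)
Total reachable: 23 (grid has 23 open cells total)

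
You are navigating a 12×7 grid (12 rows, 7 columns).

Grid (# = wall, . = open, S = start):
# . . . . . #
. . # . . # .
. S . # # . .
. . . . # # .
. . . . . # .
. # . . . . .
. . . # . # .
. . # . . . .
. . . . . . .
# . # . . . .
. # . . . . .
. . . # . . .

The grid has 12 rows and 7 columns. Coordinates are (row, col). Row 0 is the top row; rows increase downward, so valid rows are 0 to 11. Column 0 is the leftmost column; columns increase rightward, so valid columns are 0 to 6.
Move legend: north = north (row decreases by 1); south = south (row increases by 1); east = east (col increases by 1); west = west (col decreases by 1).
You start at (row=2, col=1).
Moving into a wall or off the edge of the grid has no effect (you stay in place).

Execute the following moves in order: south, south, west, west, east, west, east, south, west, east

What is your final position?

Start: (row=2, col=1)
  south (south): (row=2, col=1) -> (row=3, col=1)
  south (south): (row=3, col=1) -> (row=4, col=1)
  west (west): (row=4, col=1) -> (row=4, col=0)
  west (west): blocked, stay at (row=4, col=0)
  east (east): (row=4, col=0) -> (row=4, col=1)
  west (west): (row=4, col=1) -> (row=4, col=0)
  east (east): (row=4, col=0) -> (row=4, col=1)
  south (south): blocked, stay at (row=4, col=1)
  west (west): (row=4, col=1) -> (row=4, col=0)
  east (east): (row=4, col=0) -> (row=4, col=1)
Final: (row=4, col=1)

Answer: Final position: (row=4, col=1)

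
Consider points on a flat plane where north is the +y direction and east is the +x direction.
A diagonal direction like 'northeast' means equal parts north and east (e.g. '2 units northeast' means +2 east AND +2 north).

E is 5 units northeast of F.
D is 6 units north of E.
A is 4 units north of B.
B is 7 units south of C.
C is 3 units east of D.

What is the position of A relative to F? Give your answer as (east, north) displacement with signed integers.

Answer: A is at (east=8, north=8) relative to F.

Derivation:
Place F at the origin (east=0, north=0).
  E is 5 units northeast of F: delta (east=+5, north=+5); E at (east=5, north=5).
  D is 6 units north of E: delta (east=+0, north=+6); D at (east=5, north=11).
  C is 3 units east of D: delta (east=+3, north=+0); C at (east=8, north=11).
  B is 7 units south of C: delta (east=+0, north=-7); B at (east=8, north=4).
  A is 4 units north of B: delta (east=+0, north=+4); A at (east=8, north=8).
Therefore A relative to F: (east=8, north=8).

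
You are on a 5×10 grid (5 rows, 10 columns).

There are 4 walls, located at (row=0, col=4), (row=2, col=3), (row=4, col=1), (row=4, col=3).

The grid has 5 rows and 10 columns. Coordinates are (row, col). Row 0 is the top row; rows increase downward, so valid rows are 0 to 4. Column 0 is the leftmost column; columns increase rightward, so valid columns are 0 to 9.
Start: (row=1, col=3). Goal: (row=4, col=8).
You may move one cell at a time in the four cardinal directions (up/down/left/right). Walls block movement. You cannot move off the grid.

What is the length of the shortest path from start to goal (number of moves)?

Answer: Shortest path length: 8

Derivation:
BFS from (row=1, col=3) until reaching (row=4, col=8):
  Distance 0: (row=1, col=3)
  Distance 1: (row=0, col=3), (row=1, col=2), (row=1, col=4)
  Distance 2: (row=0, col=2), (row=1, col=1), (row=1, col=5), (row=2, col=2), (row=2, col=4)
  Distance 3: (row=0, col=1), (row=0, col=5), (row=1, col=0), (row=1, col=6), (row=2, col=1), (row=2, col=5), (row=3, col=2), (row=3, col=4)
  Distance 4: (row=0, col=0), (row=0, col=6), (row=1, col=7), (row=2, col=0), (row=2, col=6), (row=3, col=1), (row=3, col=3), (row=3, col=5), (row=4, col=2), (row=4, col=4)
  Distance 5: (row=0, col=7), (row=1, col=8), (row=2, col=7), (row=3, col=0), (row=3, col=6), (row=4, col=5)
  Distance 6: (row=0, col=8), (row=1, col=9), (row=2, col=8), (row=3, col=7), (row=4, col=0), (row=4, col=6)
  Distance 7: (row=0, col=9), (row=2, col=9), (row=3, col=8), (row=4, col=7)
  Distance 8: (row=3, col=9), (row=4, col=8)  <- goal reached here
One shortest path (8 moves): (row=1, col=3) -> (row=1, col=4) -> (row=1, col=5) -> (row=1, col=6) -> (row=1, col=7) -> (row=1, col=8) -> (row=2, col=8) -> (row=3, col=8) -> (row=4, col=8)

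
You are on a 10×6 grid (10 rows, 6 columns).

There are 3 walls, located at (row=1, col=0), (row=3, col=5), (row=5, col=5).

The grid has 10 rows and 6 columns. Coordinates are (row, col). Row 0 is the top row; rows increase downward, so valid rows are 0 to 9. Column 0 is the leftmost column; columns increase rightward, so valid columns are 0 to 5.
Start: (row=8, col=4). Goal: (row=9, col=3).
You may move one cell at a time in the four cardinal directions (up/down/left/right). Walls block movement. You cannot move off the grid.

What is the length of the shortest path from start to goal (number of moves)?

BFS from (row=8, col=4) until reaching (row=9, col=3):
  Distance 0: (row=8, col=4)
  Distance 1: (row=7, col=4), (row=8, col=3), (row=8, col=5), (row=9, col=4)
  Distance 2: (row=6, col=4), (row=7, col=3), (row=7, col=5), (row=8, col=2), (row=9, col=3), (row=9, col=5)  <- goal reached here
One shortest path (2 moves): (row=8, col=4) -> (row=8, col=3) -> (row=9, col=3)

Answer: Shortest path length: 2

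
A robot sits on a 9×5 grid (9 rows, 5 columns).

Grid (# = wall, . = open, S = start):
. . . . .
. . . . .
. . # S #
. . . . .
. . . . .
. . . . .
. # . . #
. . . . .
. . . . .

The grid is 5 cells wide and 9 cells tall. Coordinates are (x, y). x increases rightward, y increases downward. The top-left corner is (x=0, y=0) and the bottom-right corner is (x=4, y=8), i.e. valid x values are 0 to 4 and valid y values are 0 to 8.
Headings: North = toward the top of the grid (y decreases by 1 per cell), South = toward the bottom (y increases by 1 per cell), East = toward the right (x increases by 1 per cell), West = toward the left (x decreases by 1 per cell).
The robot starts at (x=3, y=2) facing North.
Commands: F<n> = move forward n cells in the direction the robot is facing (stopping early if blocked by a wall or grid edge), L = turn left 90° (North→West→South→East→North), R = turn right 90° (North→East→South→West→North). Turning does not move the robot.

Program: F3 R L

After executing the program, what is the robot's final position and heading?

Answer: Final position: (x=3, y=0), facing North

Derivation:
Start: (x=3, y=2), facing North
  F3: move forward 2/3 (blocked), now at (x=3, y=0)
  R: turn right, now facing East
  L: turn left, now facing North
Final: (x=3, y=0), facing North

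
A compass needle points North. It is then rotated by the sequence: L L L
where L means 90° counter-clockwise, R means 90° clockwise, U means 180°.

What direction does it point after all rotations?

Start: North
  L (left (90° counter-clockwise)) -> West
  L (left (90° counter-clockwise)) -> South
  L (left (90° counter-clockwise)) -> East
Final: East

Answer: Final heading: East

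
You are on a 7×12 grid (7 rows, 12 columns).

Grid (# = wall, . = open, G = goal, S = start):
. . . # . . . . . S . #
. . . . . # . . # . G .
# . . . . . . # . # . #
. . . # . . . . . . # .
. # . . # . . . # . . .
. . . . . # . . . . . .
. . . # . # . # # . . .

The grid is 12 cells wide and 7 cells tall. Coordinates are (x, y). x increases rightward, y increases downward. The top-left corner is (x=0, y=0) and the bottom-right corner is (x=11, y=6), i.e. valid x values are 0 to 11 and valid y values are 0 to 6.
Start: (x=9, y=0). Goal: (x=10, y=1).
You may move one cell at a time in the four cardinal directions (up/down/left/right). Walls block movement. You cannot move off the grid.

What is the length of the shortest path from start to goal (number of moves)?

Answer: Shortest path length: 2

Derivation:
BFS from (x=9, y=0) until reaching (x=10, y=1):
  Distance 0: (x=9, y=0)
  Distance 1: (x=8, y=0), (x=10, y=0), (x=9, y=1)
  Distance 2: (x=7, y=0), (x=10, y=1)  <- goal reached here
One shortest path (2 moves): (x=9, y=0) -> (x=10, y=0) -> (x=10, y=1)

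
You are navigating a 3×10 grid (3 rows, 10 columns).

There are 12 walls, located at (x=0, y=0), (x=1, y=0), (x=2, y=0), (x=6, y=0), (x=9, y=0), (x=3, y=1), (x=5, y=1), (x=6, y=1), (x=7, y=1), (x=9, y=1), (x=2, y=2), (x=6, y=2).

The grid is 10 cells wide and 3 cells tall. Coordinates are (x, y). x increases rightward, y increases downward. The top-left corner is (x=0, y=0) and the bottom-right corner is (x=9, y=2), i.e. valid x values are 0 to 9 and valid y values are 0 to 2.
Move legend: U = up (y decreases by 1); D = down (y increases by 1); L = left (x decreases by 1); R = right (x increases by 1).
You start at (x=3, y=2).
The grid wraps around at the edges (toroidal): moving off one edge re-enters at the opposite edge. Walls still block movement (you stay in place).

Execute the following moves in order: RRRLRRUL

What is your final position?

Answer: Final position: (x=4, y=2)

Derivation:
Start: (x=3, y=2)
  R (right): (x=3, y=2) -> (x=4, y=2)
  R (right): (x=4, y=2) -> (x=5, y=2)
  R (right): blocked, stay at (x=5, y=2)
  L (left): (x=5, y=2) -> (x=4, y=2)
  R (right): (x=4, y=2) -> (x=5, y=2)
  R (right): blocked, stay at (x=5, y=2)
  U (up): blocked, stay at (x=5, y=2)
  L (left): (x=5, y=2) -> (x=4, y=2)
Final: (x=4, y=2)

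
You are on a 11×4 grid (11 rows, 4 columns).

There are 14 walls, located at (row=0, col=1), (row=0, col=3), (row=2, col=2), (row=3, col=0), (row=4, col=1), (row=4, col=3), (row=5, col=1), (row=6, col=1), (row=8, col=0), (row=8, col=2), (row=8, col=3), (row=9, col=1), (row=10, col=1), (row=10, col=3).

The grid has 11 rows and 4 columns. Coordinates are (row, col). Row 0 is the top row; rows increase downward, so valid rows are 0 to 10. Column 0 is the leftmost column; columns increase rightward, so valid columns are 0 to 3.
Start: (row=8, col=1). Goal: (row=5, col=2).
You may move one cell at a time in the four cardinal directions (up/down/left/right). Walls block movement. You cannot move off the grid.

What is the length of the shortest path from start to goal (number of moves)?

Answer: Shortest path length: 4

Derivation:
BFS from (row=8, col=1) until reaching (row=5, col=2):
  Distance 0: (row=8, col=1)
  Distance 1: (row=7, col=1)
  Distance 2: (row=7, col=0), (row=7, col=2)
  Distance 3: (row=6, col=0), (row=6, col=2), (row=7, col=3)
  Distance 4: (row=5, col=0), (row=5, col=2), (row=6, col=3)  <- goal reached here
One shortest path (4 moves): (row=8, col=1) -> (row=7, col=1) -> (row=7, col=2) -> (row=6, col=2) -> (row=5, col=2)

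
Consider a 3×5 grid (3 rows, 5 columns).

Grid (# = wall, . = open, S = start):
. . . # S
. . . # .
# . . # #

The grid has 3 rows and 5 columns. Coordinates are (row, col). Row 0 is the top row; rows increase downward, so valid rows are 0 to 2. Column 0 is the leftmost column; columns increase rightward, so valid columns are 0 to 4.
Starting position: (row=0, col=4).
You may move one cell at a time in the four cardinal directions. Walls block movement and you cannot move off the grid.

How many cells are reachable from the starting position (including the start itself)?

Answer: Reachable cells: 2

Derivation:
BFS flood-fill from (row=0, col=4):
  Distance 0: (row=0, col=4)
  Distance 1: (row=1, col=4)
Total reachable: 2 (grid has 10 open cells total)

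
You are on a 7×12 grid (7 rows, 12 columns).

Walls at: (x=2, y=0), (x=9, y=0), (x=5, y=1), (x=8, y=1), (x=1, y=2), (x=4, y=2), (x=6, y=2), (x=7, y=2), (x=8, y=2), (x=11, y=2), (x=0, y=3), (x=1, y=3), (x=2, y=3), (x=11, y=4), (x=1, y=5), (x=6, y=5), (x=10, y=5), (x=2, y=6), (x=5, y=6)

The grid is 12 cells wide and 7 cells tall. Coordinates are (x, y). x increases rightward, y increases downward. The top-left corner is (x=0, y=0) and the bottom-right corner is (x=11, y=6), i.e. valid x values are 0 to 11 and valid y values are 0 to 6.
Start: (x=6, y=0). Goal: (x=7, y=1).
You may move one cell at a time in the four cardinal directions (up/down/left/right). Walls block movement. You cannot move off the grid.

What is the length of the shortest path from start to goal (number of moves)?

BFS from (x=6, y=0) until reaching (x=7, y=1):
  Distance 0: (x=6, y=0)
  Distance 1: (x=5, y=0), (x=7, y=0), (x=6, y=1)
  Distance 2: (x=4, y=0), (x=8, y=0), (x=7, y=1)  <- goal reached here
One shortest path (2 moves): (x=6, y=0) -> (x=7, y=0) -> (x=7, y=1)

Answer: Shortest path length: 2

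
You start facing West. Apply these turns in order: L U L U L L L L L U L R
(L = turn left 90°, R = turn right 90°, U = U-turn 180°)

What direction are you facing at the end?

Start: West
  L (left (90° counter-clockwise)) -> South
  U (U-turn (180°)) -> North
  L (left (90° counter-clockwise)) -> West
  U (U-turn (180°)) -> East
  L (left (90° counter-clockwise)) -> North
  L (left (90° counter-clockwise)) -> West
  L (left (90° counter-clockwise)) -> South
  L (left (90° counter-clockwise)) -> East
  L (left (90° counter-clockwise)) -> North
  U (U-turn (180°)) -> South
  L (left (90° counter-clockwise)) -> East
  R (right (90° clockwise)) -> South
Final: South

Answer: Final heading: South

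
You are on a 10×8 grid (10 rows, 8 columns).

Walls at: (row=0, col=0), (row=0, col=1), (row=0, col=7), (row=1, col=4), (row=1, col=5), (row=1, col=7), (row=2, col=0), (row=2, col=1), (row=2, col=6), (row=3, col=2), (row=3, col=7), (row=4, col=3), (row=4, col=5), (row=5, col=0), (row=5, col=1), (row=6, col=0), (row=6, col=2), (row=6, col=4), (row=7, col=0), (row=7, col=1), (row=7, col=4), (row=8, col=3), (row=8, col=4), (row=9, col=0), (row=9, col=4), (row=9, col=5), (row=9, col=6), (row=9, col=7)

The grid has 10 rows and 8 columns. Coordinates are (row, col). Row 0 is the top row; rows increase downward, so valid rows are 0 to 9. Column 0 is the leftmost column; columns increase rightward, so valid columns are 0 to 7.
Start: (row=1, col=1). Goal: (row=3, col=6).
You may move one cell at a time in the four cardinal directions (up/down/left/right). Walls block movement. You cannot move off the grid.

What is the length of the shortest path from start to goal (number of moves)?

BFS from (row=1, col=1) until reaching (row=3, col=6):
  Distance 0: (row=1, col=1)
  Distance 1: (row=1, col=0), (row=1, col=2)
  Distance 2: (row=0, col=2), (row=1, col=3), (row=2, col=2)
  Distance 3: (row=0, col=3), (row=2, col=3)
  Distance 4: (row=0, col=4), (row=2, col=4), (row=3, col=3)
  Distance 5: (row=0, col=5), (row=2, col=5), (row=3, col=4)
  Distance 6: (row=0, col=6), (row=3, col=5), (row=4, col=4)
  Distance 7: (row=1, col=6), (row=3, col=6), (row=5, col=4)  <- goal reached here
One shortest path (7 moves): (row=1, col=1) -> (row=1, col=2) -> (row=1, col=3) -> (row=2, col=3) -> (row=2, col=4) -> (row=2, col=5) -> (row=3, col=5) -> (row=3, col=6)

Answer: Shortest path length: 7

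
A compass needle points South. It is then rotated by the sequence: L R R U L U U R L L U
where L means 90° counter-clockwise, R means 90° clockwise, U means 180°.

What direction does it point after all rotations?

Answer: Final heading: East

Derivation:
Start: South
  L (left (90° counter-clockwise)) -> East
  R (right (90° clockwise)) -> South
  R (right (90° clockwise)) -> West
  U (U-turn (180°)) -> East
  L (left (90° counter-clockwise)) -> North
  U (U-turn (180°)) -> South
  U (U-turn (180°)) -> North
  R (right (90° clockwise)) -> East
  L (left (90° counter-clockwise)) -> North
  L (left (90° counter-clockwise)) -> West
  U (U-turn (180°)) -> East
Final: East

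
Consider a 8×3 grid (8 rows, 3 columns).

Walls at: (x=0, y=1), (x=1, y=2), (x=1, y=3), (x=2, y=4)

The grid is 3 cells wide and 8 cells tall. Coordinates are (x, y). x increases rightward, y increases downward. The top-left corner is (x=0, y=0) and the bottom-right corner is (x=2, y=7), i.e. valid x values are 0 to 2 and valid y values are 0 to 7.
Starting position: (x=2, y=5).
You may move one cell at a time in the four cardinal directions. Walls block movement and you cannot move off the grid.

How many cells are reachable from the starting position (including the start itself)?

BFS flood-fill from (x=2, y=5):
  Distance 0: (x=2, y=5)
  Distance 1: (x=1, y=5), (x=2, y=6)
  Distance 2: (x=1, y=4), (x=0, y=5), (x=1, y=6), (x=2, y=7)
  Distance 3: (x=0, y=4), (x=0, y=6), (x=1, y=7)
  Distance 4: (x=0, y=3), (x=0, y=7)
  Distance 5: (x=0, y=2)
Total reachable: 13 (grid has 20 open cells total)

Answer: Reachable cells: 13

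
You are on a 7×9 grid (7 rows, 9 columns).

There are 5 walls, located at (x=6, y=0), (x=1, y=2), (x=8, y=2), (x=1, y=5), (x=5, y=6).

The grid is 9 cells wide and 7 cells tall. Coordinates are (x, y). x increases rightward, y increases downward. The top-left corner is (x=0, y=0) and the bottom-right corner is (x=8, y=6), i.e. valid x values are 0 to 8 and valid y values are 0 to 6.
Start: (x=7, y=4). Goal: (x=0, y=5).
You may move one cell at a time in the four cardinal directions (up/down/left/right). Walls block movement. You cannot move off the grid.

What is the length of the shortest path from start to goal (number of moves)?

Answer: Shortest path length: 8

Derivation:
BFS from (x=7, y=4) until reaching (x=0, y=5):
  Distance 0: (x=7, y=4)
  Distance 1: (x=7, y=3), (x=6, y=4), (x=8, y=4), (x=7, y=5)
  Distance 2: (x=7, y=2), (x=6, y=3), (x=8, y=3), (x=5, y=4), (x=6, y=5), (x=8, y=5), (x=7, y=6)
  Distance 3: (x=7, y=1), (x=6, y=2), (x=5, y=3), (x=4, y=4), (x=5, y=5), (x=6, y=6), (x=8, y=6)
  Distance 4: (x=7, y=0), (x=6, y=1), (x=8, y=1), (x=5, y=2), (x=4, y=3), (x=3, y=4), (x=4, y=5)
  Distance 5: (x=8, y=0), (x=5, y=1), (x=4, y=2), (x=3, y=3), (x=2, y=4), (x=3, y=5), (x=4, y=6)
  Distance 6: (x=5, y=0), (x=4, y=1), (x=3, y=2), (x=2, y=3), (x=1, y=4), (x=2, y=5), (x=3, y=6)
  Distance 7: (x=4, y=0), (x=3, y=1), (x=2, y=2), (x=1, y=3), (x=0, y=4), (x=2, y=6)
  Distance 8: (x=3, y=0), (x=2, y=1), (x=0, y=3), (x=0, y=5), (x=1, y=6)  <- goal reached here
One shortest path (8 moves): (x=7, y=4) -> (x=6, y=4) -> (x=5, y=4) -> (x=4, y=4) -> (x=3, y=4) -> (x=2, y=4) -> (x=1, y=4) -> (x=0, y=4) -> (x=0, y=5)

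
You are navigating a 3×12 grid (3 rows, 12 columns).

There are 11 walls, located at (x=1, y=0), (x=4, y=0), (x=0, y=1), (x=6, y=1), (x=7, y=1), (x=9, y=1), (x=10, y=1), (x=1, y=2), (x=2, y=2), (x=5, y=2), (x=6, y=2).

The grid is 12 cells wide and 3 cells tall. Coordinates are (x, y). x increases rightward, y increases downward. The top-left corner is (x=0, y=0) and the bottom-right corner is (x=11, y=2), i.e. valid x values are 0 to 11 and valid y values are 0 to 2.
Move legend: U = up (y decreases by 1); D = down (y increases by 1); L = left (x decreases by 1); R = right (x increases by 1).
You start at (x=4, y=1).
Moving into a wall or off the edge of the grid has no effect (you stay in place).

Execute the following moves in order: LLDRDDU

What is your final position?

Start: (x=4, y=1)
  L (left): (x=4, y=1) -> (x=3, y=1)
  L (left): (x=3, y=1) -> (x=2, y=1)
  D (down): blocked, stay at (x=2, y=1)
  R (right): (x=2, y=1) -> (x=3, y=1)
  D (down): (x=3, y=1) -> (x=3, y=2)
  D (down): blocked, stay at (x=3, y=2)
  U (up): (x=3, y=2) -> (x=3, y=1)
Final: (x=3, y=1)

Answer: Final position: (x=3, y=1)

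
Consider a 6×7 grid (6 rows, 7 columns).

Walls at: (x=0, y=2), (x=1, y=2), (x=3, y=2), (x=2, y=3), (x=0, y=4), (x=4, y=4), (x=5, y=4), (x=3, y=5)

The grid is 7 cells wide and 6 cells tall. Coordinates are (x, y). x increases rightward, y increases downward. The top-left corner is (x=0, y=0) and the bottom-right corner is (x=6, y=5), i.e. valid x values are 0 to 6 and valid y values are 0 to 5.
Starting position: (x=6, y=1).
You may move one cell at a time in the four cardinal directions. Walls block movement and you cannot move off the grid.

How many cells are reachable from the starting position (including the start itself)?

Answer: Reachable cells: 34

Derivation:
BFS flood-fill from (x=6, y=1):
  Distance 0: (x=6, y=1)
  Distance 1: (x=6, y=0), (x=5, y=1), (x=6, y=2)
  Distance 2: (x=5, y=0), (x=4, y=1), (x=5, y=2), (x=6, y=3)
  Distance 3: (x=4, y=0), (x=3, y=1), (x=4, y=2), (x=5, y=3), (x=6, y=4)
  Distance 4: (x=3, y=0), (x=2, y=1), (x=4, y=3), (x=6, y=5)
  Distance 5: (x=2, y=0), (x=1, y=1), (x=2, y=2), (x=3, y=3), (x=5, y=5)
  Distance 6: (x=1, y=0), (x=0, y=1), (x=3, y=4), (x=4, y=5)
  Distance 7: (x=0, y=0), (x=2, y=4)
  Distance 8: (x=1, y=4), (x=2, y=5)
  Distance 9: (x=1, y=3), (x=1, y=5)
  Distance 10: (x=0, y=3), (x=0, y=5)
Total reachable: 34 (grid has 34 open cells total)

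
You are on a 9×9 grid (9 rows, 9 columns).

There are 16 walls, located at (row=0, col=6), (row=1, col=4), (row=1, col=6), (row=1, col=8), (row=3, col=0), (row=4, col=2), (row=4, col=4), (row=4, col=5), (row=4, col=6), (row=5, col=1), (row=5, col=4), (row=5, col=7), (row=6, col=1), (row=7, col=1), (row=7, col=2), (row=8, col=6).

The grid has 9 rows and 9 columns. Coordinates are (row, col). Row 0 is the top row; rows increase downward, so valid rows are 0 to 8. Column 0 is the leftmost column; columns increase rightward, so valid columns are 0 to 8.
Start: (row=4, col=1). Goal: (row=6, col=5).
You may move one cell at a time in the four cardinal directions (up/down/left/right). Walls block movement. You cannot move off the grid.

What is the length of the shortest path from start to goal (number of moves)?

BFS from (row=4, col=1) until reaching (row=6, col=5):
  Distance 0: (row=4, col=1)
  Distance 1: (row=3, col=1), (row=4, col=0)
  Distance 2: (row=2, col=1), (row=3, col=2), (row=5, col=0)
  Distance 3: (row=1, col=1), (row=2, col=0), (row=2, col=2), (row=3, col=3), (row=6, col=0)
  Distance 4: (row=0, col=1), (row=1, col=0), (row=1, col=2), (row=2, col=3), (row=3, col=4), (row=4, col=3), (row=7, col=0)
  Distance 5: (row=0, col=0), (row=0, col=2), (row=1, col=3), (row=2, col=4), (row=3, col=5), (row=5, col=3), (row=8, col=0)
  Distance 6: (row=0, col=3), (row=2, col=5), (row=3, col=6), (row=5, col=2), (row=6, col=3), (row=8, col=1)
  Distance 7: (row=0, col=4), (row=1, col=5), (row=2, col=6), (row=3, col=7), (row=6, col=2), (row=6, col=4), (row=7, col=3), (row=8, col=2)
  Distance 8: (row=0, col=5), (row=2, col=7), (row=3, col=8), (row=4, col=7), (row=6, col=5), (row=7, col=4), (row=8, col=3)  <- goal reached here
One shortest path (8 moves): (row=4, col=1) -> (row=3, col=1) -> (row=3, col=2) -> (row=3, col=3) -> (row=4, col=3) -> (row=5, col=3) -> (row=6, col=3) -> (row=6, col=4) -> (row=6, col=5)

Answer: Shortest path length: 8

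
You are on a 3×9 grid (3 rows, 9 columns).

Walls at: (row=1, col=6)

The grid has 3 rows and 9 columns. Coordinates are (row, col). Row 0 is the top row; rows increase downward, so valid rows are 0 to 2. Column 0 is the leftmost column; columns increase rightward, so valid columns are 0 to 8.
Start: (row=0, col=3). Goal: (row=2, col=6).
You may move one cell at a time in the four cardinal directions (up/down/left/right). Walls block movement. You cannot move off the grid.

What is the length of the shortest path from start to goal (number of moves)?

BFS from (row=0, col=3) until reaching (row=2, col=6):
  Distance 0: (row=0, col=3)
  Distance 1: (row=0, col=2), (row=0, col=4), (row=1, col=3)
  Distance 2: (row=0, col=1), (row=0, col=5), (row=1, col=2), (row=1, col=4), (row=2, col=3)
  Distance 3: (row=0, col=0), (row=0, col=6), (row=1, col=1), (row=1, col=5), (row=2, col=2), (row=2, col=4)
  Distance 4: (row=0, col=7), (row=1, col=0), (row=2, col=1), (row=2, col=5)
  Distance 5: (row=0, col=8), (row=1, col=7), (row=2, col=0), (row=2, col=6)  <- goal reached here
One shortest path (5 moves): (row=0, col=3) -> (row=0, col=4) -> (row=0, col=5) -> (row=1, col=5) -> (row=2, col=5) -> (row=2, col=6)

Answer: Shortest path length: 5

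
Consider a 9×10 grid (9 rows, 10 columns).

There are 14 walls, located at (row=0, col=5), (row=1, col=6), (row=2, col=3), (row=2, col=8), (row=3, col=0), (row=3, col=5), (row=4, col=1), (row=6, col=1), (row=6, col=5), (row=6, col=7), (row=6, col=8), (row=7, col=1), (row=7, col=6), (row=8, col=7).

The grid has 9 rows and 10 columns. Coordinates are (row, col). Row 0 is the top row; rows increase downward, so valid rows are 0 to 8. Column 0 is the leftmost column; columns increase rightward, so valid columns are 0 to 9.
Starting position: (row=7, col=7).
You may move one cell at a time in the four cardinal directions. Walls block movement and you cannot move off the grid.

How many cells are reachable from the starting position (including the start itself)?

Answer: Reachable cells: 76

Derivation:
BFS flood-fill from (row=7, col=7):
  Distance 0: (row=7, col=7)
  Distance 1: (row=7, col=8)
  Distance 2: (row=7, col=9), (row=8, col=8)
  Distance 3: (row=6, col=9), (row=8, col=9)
  Distance 4: (row=5, col=9)
  Distance 5: (row=4, col=9), (row=5, col=8)
  Distance 6: (row=3, col=9), (row=4, col=8), (row=5, col=7)
  Distance 7: (row=2, col=9), (row=3, col=8), (row=4, col=7), (row=5, col=6)
  Distance 8: (row=1, col=9), (row=3, col=7), (row=4, col=6), (row=5, col=5), (row=6, col=6)
  Distance 9: (row=0, col=9), (row=1, col=8), (row=2, col=7), (row=3, col=6), (row=4, col=5), (row=5, col=4)
  Distance 10: (row=0, col=8), (row=1, col=7), (row=2, col=6), (row=4, col=4), (row=5, col=3), (row=6, col=4)
  Distance 11: (row=0, col=7), (row=2, col=5), (row=3, col=4), (row=4, col=3), (row=5, col=2), (row=6, col=3), (row=7, col=4)
  Distance 12: (row=0, col=6), (row=1, col=5), (row=2, col=4), (row=3, col=3), (row=4, col=2), (row=5, col=1), (row=6, col=2), (row=7, col=3), (row=7, col=5), (row=8, col=4)
  Distance 13: (row=1, col=4), (row=3, col=2), (row=5, col=0), (row=7, col=2), (row=8, col=3), (row=8, col=5)
  Distance 14: (row=0, col=4), (row=1, col=3), (row=2, col=2), (row=3, col=1), (row=4, col=0), (row=6, col=0), (row=8, col=2), (row=8, col=6)
  Distance 15: (row=0, col=3), (row=1, col=2), (row=2, col=1), (row=7, col=0), (row=8, col=1)
  Distance 16: (row=0, col=2), (row=1, col=1), (row=2, col=0), (row=8, col=0)
  Distance 17: (row=0, col=1), (row=1, col=0)
  Distance 18: (row=0, col=0)
Total reachable: 76 (grid has 76 open cells total)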